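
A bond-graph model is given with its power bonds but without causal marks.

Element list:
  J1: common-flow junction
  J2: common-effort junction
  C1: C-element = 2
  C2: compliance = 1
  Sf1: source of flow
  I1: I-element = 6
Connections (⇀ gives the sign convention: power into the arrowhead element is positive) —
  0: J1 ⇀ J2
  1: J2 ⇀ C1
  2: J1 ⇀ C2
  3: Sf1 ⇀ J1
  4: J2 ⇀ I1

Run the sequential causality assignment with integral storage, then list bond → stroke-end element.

#0 |J1
#1 |J2
#2 |J1
#3 |Sf1
#4 |I1

b3 stroke→Sf1  (Sf1 fixes flow; stroke at Sf1)
b0 stroke→J1  (common-f at J1 fixed by 3)
b2 stroke→J1  (J1 flow already set via bond 3)
b1 stroke→J2  (C1 integral (e out))
b4 stroke→I1  (J2: bond 1 brought effort, rest push out)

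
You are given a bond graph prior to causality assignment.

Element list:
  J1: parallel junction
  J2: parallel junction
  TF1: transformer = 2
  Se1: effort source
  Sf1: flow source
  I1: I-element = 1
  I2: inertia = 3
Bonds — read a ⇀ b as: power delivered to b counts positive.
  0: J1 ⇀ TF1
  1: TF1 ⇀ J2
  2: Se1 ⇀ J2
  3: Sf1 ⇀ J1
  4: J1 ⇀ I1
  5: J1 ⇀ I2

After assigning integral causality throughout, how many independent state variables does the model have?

2  (I1, I2 all integral)

b2 →J2  (Se1 (Se) sets effort on bond)
b3 →Sf1  (source Sf1 imposes f)
b1 →TF1  (J2 effort already set via bond 2)
b0 →J1  (TF TF1: opposite of bond 1)
b4 →I1  (J1 effort already set via bond 0)
b5 →I2  (0-jn J1 has e-setter on 0)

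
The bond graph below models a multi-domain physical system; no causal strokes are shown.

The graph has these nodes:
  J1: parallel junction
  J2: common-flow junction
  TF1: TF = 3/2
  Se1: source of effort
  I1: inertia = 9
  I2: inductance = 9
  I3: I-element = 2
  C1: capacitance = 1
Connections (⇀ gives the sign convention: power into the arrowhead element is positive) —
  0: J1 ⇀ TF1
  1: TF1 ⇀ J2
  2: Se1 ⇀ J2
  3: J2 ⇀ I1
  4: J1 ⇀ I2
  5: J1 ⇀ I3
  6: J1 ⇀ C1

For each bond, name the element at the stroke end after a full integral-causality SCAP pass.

#2 |J2  (source Se1 imposes e)
#3 |I1  (I1 integral (f out))
#1 |J2  (J2 flow already set via bond 3)
#0 |TF1  (TF1 one-in-one-out from 1)
#4 |I2  (I2: I, integral causality)
#5 |I3  (I3 integral (f out))
#6 |J1  (J1 needs exactly one e-in)

b0 stroke at TF1
b1 stroke at J2
b2 stroke at J2
b3 stroke at I1
b4 stroke at I2
b5 stroke at I3
b6 stroke at J1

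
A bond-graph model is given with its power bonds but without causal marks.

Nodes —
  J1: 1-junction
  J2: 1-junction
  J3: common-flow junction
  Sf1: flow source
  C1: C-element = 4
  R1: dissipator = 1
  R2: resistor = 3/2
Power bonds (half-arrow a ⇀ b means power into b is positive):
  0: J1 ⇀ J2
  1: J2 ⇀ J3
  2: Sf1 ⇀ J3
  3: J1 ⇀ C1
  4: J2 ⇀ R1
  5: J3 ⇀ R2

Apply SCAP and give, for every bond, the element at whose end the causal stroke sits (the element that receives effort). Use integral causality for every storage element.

bond 2 stroke at Sf1  (Sf1 (Sf) sets flow on bond)
bond 1 stroke at J3  (J3: bond 2 brought flow, rest push out)
bond 5 stroke at J3  (J3: bond 2 brought flow, rest push out)
bond 0 stroke at J2  (1-jn J2 has f-setter on 1)
bond 4 stroke at J2  (1-jn J2 has f-setter on 1)
bond 3 stroke at J1  (1-jn J1 has f-setter on 0)

#0 →J2
#1 →J3
#2 →Sf1
#3 →J1
#4 →J2
#5 →J3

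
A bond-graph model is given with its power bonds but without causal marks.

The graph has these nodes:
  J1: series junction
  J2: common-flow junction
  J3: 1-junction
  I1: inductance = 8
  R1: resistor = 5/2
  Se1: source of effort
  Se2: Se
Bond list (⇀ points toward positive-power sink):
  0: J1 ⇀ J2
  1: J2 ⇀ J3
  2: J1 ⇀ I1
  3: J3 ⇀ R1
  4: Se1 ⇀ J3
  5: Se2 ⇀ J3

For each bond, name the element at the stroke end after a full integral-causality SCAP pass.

b0 |J1
b1 |J2
b2 |I1
b3 |J3
b4 |J3
b5 |J3

bond 4 →J3  (Se1 fixes effort; stroke away)
bond 5 →J3  (Se2 fixes effort; stroke away)
bond 2 →I1  (I1: I, integral causality)
bond 0 →J1  (1-jn J1 has f-setter on 2)
bond 1 →J2  (common-f at J2 fixed by 0)
bond 3 →J3  (J3: bond 1 brought flow, rest push out)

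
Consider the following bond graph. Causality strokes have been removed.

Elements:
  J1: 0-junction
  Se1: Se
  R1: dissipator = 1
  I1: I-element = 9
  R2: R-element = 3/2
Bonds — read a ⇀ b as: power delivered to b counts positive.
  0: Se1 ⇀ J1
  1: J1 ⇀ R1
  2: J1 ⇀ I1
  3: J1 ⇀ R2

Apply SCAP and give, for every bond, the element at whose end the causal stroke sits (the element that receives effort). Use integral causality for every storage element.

#0 |J1  (source Se1 imposes e)
#1 |R1  (0-jn J1 has e-setter on 0)
#2 |I1  (J1: bond 0 brought effort, rest push out)
#3 |R2  (common-e at J1 fixed by 0)

bond 0 stroke→J1
bond 1 stroke→R1
bond 2 stroke→I1
bond 3 stroke→R2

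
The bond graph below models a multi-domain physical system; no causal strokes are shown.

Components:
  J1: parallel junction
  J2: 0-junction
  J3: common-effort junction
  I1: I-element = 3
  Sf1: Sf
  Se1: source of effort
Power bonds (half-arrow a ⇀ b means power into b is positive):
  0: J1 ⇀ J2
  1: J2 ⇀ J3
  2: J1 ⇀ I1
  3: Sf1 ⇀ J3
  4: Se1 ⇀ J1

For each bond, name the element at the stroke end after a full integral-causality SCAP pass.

b3 →Sf1  (Sf1: flow source, stroke at near end)
b4 →J1  (Se1: effort source, stroke at far end)
b0 →J2  (0-jn J1 has e-setter on 4)
b2 →I1  (0-jn J1 has e-setter on 4)
b1 →J3  (J2: bond 0 brought effort, rest push out)

bond 0 stroke at J2
bond 1 stroke at J3
bond 2 stroke at I1
bond 3 stroke at Sf1
bond 4 stroke at J1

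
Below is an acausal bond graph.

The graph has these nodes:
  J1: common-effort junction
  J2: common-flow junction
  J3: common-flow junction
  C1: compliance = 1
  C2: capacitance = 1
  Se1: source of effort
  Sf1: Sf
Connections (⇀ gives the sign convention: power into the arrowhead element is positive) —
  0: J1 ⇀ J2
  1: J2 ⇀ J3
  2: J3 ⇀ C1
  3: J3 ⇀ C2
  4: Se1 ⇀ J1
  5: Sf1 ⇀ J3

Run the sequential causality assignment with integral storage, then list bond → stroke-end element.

#0 stroke→J2
#1 stroke→J3
#2 stroke→J3
#3 stroke→J3
#4 stroke→J1
#5 stroke→Sf1

β4 stroke→J1  (Se1 fixes effort; stroke away)
β5 stroke→Sf1  (source Sf1 imposes f)
β0 stroke→J2  (common-e at J1 fixed by 4)
β1 stroke→J3  (only one flow-in slot at J2)
β2 stroke→J3  (J3: bond 5 brought flow, rest push out)
β3 stroke→J3  (common-f at J3 fixed by 5)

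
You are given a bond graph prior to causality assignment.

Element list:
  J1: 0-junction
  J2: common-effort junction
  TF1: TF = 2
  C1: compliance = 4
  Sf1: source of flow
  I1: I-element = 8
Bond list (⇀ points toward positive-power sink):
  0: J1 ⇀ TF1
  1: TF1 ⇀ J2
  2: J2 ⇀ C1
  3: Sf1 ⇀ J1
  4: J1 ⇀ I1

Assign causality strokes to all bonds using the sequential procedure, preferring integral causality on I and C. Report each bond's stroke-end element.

b0 stroke at J1
b1 stroke at TF1
b2 stroke at J2
b3 stroke at Sf1
b4 stroke at I1

b3 |Sf1  (Sf1 (Sf) sets flow on bond)
b2 |J2  (prefer integral on C1)
b1 |TF1  (common-e at J2 fixed by 2)
b0 |J1  (TF TF1: opposite of bond 1)
b4 |I1  (common-e at J1 fixed by 0)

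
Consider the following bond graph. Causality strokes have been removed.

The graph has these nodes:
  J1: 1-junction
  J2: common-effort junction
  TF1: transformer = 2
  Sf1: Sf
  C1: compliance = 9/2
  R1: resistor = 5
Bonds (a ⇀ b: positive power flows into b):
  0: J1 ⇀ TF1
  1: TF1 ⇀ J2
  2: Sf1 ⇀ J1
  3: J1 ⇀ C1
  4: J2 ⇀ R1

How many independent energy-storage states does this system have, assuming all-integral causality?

b2 |Sf1  (Sf1: flow source, stroke at near end)
b0 |J1  (1-jn J1 has f-setter on 2)
b3 |J1  (1-jn J1 has f-setter on 2)
b1 |TF1  (TF1 one-in-one-out from 0)
b4 |J2  (only one effort-in slot at J2)

1  (C1 all integral)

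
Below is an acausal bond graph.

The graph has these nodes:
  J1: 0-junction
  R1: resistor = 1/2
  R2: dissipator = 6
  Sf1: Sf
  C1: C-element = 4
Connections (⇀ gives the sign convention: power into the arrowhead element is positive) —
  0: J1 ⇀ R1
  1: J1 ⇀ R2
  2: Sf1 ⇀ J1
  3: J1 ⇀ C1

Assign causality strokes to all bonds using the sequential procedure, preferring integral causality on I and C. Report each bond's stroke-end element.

bond 2 |Sf1  (Sf1: flow source, stroke at near end)
bond 3 |J1  (C1: C, integral causality)
bond 0 |R1  (J1: bond 3 brought effort, rest push out)
bond 1 |R2  (J1: bond 3 brought effort, rest push out)

β0 →R1
β1 →R2
β2 →Sf1
β3 →J1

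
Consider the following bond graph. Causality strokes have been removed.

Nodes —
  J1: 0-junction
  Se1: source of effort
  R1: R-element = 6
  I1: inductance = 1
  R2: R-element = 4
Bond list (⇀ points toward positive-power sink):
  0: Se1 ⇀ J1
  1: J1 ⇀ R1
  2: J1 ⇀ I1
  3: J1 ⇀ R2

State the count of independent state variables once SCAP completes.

b0 stroke→J1  (Se1 fixes effort; stroke away)
b1 stroke→R1  (common-e at J1 fixed by 0)
b2 stroke→I1  (J1: bond 0 brought effort, rest push out)
b3 stroke→R2  (common-e at J1 fixed by 0)

1  (I1 all integral)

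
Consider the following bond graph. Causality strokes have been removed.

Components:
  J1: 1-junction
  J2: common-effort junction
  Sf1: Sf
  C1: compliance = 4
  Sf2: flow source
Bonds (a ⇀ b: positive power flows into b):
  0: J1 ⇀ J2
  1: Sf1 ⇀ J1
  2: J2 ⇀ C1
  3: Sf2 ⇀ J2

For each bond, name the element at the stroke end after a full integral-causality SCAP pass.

β1 |Sf1  (Sf1 (Sf) sets flow on bond)
β3 |Sf2  (Sf2 (Sf) sets flow on bond)
β0 |J1  (1-jn J1 has f-setter on 1)
β2 |J2  (only one effort-in slot at J2)

b0 stroke at J1
b1 stroke at Sf1
b2 stroke at J2
b3 stroke at Sf2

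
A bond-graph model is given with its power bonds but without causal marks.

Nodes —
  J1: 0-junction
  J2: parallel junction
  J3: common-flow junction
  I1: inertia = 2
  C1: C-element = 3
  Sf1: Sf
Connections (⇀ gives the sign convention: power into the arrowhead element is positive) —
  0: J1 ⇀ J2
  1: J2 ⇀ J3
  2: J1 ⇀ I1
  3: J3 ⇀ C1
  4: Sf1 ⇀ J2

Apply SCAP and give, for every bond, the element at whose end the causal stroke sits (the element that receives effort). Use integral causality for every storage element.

#0 |J1
#1 |J2
#2 |I1
#3 |J3
#4 |Sf1

β4 →Sf1  (source Sf1 imposes f)
β2 →I1  (prefer integral on I1)
β0 →J1  (J1 needs exactly one e-in)
β1 →J2  (only one effort-in slot at J2)
β3 →J3  (common-f at J3 fixed by 1)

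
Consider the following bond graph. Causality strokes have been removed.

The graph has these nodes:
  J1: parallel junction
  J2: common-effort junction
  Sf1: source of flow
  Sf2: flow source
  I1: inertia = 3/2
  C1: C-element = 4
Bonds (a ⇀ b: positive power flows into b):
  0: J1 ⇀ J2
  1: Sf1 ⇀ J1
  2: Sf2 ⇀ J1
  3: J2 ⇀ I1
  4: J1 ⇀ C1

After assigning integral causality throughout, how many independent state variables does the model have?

2  (C1, I1 all integral)

b1 stroke at Sf1  (Sf1 (Sf) sets flow on bond)
b2 stroke at Sf2  (Sf2 (Sf) sets flow on bond)
b3 stroke at I1  (prefer integral on I1)
b0 stroke at J2  (closing 0-jn rule on J2)
b4 stroke at J1  (closing 0-jn rule on J1)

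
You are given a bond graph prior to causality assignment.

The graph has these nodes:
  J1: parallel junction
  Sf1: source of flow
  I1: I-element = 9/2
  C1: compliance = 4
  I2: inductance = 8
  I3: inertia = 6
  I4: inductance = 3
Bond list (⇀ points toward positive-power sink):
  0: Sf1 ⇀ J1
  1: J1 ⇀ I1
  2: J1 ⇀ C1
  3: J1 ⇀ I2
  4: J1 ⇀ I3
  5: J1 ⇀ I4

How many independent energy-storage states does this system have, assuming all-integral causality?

bond 0 →Sf1  (Sf1 (Sf) sets flow on bond)
bond 1 →I1  (I1 outputs flow p/I1)
bond 2 →J1  (C1: C, integral causality)
bond 3 →I2  (J1 effort already set via bond 2)
bond 4 →I3  (J1: bond 2 brought effort, rest push out)
bond 5 →I4  (J1 effort already set via bond 2)

5  (C1, I1, I2, I3, I4 all integral)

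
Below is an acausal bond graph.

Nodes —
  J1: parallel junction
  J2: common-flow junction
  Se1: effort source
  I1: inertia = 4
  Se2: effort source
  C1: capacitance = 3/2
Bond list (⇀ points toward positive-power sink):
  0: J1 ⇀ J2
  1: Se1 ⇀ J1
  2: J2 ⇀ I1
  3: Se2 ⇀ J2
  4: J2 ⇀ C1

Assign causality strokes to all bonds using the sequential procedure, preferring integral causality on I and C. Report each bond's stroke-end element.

#1 stroke at J1  (source Se1 imposes e)
#3 stroke at J2  (Se2 fixes effort; stroke away)
#0 stroke at J2  (J1 effort already set via bond 1)
#2 stroke at I1  (prefer integral on I1)
#4 stroke at J2  (common-f at J2 fixed by 2)

b0 stroke at J2
b1 stroke at J1
b2 stroke at I1
b3 stroke at J2
b4 stroke at J2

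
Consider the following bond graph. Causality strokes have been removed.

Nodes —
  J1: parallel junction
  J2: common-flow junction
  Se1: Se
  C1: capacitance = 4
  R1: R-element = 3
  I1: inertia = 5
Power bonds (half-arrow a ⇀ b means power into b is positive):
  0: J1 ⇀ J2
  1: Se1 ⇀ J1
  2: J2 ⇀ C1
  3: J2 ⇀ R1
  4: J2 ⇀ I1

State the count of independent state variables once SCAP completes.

2  (C1, I1 all integral)

β1 |J1  (Se1 fixes effort; stroke away)
β0 |J2  (J1: bond 1 brought effort, rest push out)
β2 |J2  (C1: C, integral causality)
β4 |I1  (I1: I, integral causality)
β3 |J2  (J2 flow already set via bond 4)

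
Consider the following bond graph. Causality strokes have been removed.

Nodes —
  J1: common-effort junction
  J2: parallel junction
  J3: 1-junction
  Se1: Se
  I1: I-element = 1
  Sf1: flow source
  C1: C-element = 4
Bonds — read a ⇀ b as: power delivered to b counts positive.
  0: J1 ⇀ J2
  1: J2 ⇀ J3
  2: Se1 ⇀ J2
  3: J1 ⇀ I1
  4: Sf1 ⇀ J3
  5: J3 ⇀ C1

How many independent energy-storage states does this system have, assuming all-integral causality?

2  (C1, I1 all integral)

bond 2 →J2  (Se1 fixes effort; stroke away)
bond 4 →Sf1  (Sf1 (Sf) sets flow on bond)
bond 0 →J1  (J2: bond 2 brought effort, rest push out)
bond 1 →J3  (J2: bond 2 brought effort, rest push out)
bond 5 →J3  (J3: bond 4 brought flow, rest push out)
bond 3 →I1  (0-jn J1 has e-setter on 0)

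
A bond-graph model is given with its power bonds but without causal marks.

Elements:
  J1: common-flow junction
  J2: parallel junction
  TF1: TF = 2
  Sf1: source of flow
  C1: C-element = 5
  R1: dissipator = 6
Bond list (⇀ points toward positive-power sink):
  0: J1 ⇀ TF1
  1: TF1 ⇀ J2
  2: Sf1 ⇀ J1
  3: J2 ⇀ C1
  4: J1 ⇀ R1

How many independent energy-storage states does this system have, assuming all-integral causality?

β2 stroke→Sf1  (Sf1: flow source, stroke at near end)
β0 stroke→J1  (1-jn J1 has f-setter on 2)
β4 stroke→J1  (1-jn J1 has f-setter on 2)
β1 stroke→TF1  (TF1: transformer flips bond 0)
β3 stroke→J2  (only one effort-in slot at J2)

1  (C1 all integral)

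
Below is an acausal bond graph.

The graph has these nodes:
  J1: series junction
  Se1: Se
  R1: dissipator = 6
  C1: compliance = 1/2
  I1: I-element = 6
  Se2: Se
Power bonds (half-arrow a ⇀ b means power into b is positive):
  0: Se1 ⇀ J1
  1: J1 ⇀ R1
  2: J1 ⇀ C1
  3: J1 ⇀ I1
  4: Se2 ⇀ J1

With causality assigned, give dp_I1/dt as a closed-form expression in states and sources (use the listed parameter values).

b0 →J1  (Se1: effort source, stroke at far end)
b4 →J1  (Se2: effort source, stroke at far end)
b2 →J1  (C1: C, integral causality)
b3 →I1  (I1 integral (f out))
b1 →J1  (1-jn J1 has f-setter on 3)

dp_I1/dt = E_Se1 + E_Se2 - p_I1 - 2*q_C1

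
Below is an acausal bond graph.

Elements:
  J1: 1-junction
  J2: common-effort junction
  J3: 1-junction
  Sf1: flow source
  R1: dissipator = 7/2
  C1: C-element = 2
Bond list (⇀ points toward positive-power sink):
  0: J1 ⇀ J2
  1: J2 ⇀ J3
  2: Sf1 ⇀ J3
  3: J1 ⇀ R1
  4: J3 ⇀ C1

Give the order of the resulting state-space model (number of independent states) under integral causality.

1  (C1 all integral)

b2 |Sf1  (Sf1: flow source, stroke at near end)
b1 |J3  (J3: bond 2 brought flow, rest push out)
b4 |J3  (1-jn J3 has f-setter on 2)
b0 |J2  (closing 0-jn rule on J2)
b3 |J1  (J1 flow already set via bond 0)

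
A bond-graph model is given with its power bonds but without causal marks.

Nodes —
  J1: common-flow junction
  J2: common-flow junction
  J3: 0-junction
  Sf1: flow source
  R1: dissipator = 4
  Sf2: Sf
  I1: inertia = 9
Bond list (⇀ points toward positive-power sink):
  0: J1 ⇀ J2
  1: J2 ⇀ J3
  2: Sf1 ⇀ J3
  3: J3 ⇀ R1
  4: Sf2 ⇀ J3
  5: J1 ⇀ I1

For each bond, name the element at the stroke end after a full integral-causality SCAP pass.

#2 stroke→Sf1  (Sf1 (Sf) sets flow on bond)
#4 stroke→Sf2  (source Sf2 imposes f)
#5 stroke→I1  (I1 integral (f out))
#0 stroke→J1  (common-f at J1 fixed by 5)
#1 stroke→J2  (J2: bond 0 brought flow, rest push out)
#3 stroke→J3  (only one effort-in slot at J3)

b0 stroke at J1
b1 stroke at J2
b2 stroke at Sf1
b3 stroke at J3
b4 stroke at Sf2
b5 stroke at I1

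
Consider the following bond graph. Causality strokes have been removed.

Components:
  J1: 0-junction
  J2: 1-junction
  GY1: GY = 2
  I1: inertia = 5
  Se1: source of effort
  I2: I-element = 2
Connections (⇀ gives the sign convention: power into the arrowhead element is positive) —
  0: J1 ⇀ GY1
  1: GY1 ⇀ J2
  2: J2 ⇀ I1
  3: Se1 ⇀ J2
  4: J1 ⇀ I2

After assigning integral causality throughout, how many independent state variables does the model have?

bond 3 |J2  (source Se1 imposes e)
bond 2 |I1  (I1 outputs flow p/I1)
bond 1 |J2  (J2 flow already set via bond 2)
bond 0 |J1  (GY GY1: same side as bond 1)
bond 4 |I2  (0-jn J1 has e-setter on 0)

2  (I1, I2 all integral)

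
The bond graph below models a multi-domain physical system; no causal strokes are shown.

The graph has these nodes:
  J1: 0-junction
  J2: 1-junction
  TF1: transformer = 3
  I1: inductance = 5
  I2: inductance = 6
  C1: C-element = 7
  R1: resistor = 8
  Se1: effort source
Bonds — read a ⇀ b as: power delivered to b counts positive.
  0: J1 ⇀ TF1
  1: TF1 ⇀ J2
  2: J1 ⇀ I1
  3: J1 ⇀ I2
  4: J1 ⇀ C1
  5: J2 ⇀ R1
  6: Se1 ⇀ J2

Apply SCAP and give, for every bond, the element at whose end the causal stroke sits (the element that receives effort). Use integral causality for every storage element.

b6 |J2  (Se1 (Se) sets effort on bond)
b2 |I1  (I1 outputs flow p/I1)
b3 |I2  (I2 outputs flow p/I2)
b4 |J1  (C1 integral (e out))
b0 |TF1  (0-jn J1 has e-setter on 4)
b1 |J2  (through TF1, causality passes straight; one stroke at TF1)
b5 |R1  (only one flow-in slot at J2)

#0 →TF1
#1 →J2
#2 →I1
#3 →I2
#4 →J1
#5 →R1
#6 →J2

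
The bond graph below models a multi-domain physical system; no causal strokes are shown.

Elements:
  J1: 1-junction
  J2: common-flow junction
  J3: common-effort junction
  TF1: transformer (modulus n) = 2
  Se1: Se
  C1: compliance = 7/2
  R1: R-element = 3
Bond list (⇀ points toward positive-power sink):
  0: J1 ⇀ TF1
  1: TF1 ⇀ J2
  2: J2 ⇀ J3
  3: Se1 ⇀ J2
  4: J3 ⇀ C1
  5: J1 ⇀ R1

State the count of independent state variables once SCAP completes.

b3 stroke→J2  (source Se1 imposes e)
b4 stroke→J3  (C1 outputs effort q/C1)
b2 stroke→J2  (common-e at J3 fixed by 4)
b1 stroke→TF1  (only one flow-in slot at J2)
b0 stroke→J1  (TF TF1: opposite of bond 1)
b5 stroke→R1  (only one flow-in slot at J1)

1  (C1 all integral)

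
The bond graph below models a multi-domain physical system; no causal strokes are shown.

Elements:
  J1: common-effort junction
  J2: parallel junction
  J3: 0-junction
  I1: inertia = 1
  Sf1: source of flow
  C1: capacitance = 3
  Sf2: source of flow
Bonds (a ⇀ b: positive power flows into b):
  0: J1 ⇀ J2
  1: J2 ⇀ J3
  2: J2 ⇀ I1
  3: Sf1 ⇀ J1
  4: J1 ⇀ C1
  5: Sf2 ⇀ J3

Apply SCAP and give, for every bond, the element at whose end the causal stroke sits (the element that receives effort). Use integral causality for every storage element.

#3 stroke at Sf1  (source Sf1 imposes f)
#5 stroke at Sf2  (Sf2 fixes flow; stroke at Sf2)
#1 stroke at J3  (J3: last free bond brings effort in)
#2 stroke at I1  (I1 integral (f out))
#0 stroke at J2  (J2 needs exactly one e-in)
#4 stroke at J1  (closing 0-jn rule on J1)

b0 stroke→J2
b1 stroke→J3
b2 stroke→I1
b3 stroke→Sf1
b4 stroke→J1
b5 stroke→Sf2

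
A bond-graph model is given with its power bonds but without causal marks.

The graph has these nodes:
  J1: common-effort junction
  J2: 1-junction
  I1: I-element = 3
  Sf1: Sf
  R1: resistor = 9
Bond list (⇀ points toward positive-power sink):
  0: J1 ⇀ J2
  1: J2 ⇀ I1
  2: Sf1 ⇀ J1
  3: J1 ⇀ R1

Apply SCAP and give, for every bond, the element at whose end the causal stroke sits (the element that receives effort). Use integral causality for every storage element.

β0 stroke→J2
β1 stroke→I1
β2 stroke→Sf1
β3 stroke→J1

bond 2 stroke→Sf1  (source Sf1 imposes f)
bond 1 stroke→I1  (I1 outputs flow p/I1)
bond 0 stroke→J2  (J2: bond 1 brought flow, rest push out)
bond 3 stroke→J1  (only one effort-in slot at J1)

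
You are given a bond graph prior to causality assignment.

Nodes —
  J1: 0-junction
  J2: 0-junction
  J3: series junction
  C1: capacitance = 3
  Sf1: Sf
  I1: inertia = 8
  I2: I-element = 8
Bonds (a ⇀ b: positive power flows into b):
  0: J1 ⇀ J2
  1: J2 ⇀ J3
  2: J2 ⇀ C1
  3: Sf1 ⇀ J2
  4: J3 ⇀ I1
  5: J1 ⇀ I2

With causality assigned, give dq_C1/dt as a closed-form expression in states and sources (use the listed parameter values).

β3 stroke at Sf1  (Sf1 (Sf) sets flow on bond)
β2 stroke at J2  (C1 outputs effort q/C1)
β0 stroke at J1  (J2 effort already set via bond 2)
β1 stroke at J3  (J2 effort already set via bond 2)
β4 stroke at I1  (J3 needs exactly one f-in)
β5 stroke at I2  (J1 effort already set via bond 0)

dq_C1/dt = F_Sf1 - p_I1/8 - p_I2/8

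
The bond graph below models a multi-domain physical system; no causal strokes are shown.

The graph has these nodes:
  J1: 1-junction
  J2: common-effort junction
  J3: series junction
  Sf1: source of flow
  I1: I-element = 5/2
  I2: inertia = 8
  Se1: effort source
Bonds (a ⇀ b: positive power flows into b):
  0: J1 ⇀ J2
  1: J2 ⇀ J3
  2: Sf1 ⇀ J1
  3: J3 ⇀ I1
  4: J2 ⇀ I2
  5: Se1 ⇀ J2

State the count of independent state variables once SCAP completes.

2  (I1, I2 all integral)

b2 stroke at Sf1  (Sf1 (Sf) sets flow on bond)
b5 stroke at J2  (Se1 fixes effort; stroke away)
b0 stroke at J1  (1-jn J1 has f-setter on 2)
b1 stroke at J3  (0-jn J2 has e-setter on 5)
b4 stroke at I2  (J2: bond 5 brought effort, rest push out)
b3 stroke at I1  (closing 1-jn rule on J3)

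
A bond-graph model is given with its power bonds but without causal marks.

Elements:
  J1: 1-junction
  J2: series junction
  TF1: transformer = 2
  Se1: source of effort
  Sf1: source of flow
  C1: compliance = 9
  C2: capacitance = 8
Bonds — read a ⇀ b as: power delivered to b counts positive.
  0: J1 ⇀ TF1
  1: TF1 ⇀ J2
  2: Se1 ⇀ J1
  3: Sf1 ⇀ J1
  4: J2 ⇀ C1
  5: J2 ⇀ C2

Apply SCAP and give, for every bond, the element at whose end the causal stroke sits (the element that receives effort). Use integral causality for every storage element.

#2 |J1  (source Se1 imposes e)
#3 |Sf1  (source Sf1 imposes f)
#0 |J1  (1-jn J1 has f-setter on 3)
#1 |TF1  (TF1: transformer flips bond 0)
#4 |J2  (1-jn J2 has f-setter on 1)
#5 |J2  (common-f at J2 fixed by 1)

β0 stroke→J1
β1 stroke→TF1
β2 stroke→J1
β3 stroke→Sf1
β4 stroke→J2
β5 stroke→J2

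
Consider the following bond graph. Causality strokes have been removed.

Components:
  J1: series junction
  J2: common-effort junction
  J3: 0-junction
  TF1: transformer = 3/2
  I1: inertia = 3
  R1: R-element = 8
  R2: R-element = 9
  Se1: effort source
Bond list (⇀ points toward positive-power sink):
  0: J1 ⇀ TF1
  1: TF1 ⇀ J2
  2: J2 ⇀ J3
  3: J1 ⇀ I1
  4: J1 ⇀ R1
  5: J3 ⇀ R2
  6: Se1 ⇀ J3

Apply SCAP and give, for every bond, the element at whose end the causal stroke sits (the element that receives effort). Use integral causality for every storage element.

b0 →J1
b1 →TF1
b2 →J2
b3 →I1
b4 →J1
b5 →R2
b6 →J3

b6 stroke at J3  (Se1 (Se) sets effort on bond)
b2 stroke at J2  (J3: bond 6 brought effort, rest push out)
b5 stroke at R2  (J3: bond 6 brought effort, rest push out)
b1 stroke at TF1  (0-jn J2 has e-setter on 2)
b0 stroke at J1  (TF TF1: opposite of bond 1)
b3 stroke at I1  (I1 integral (f out))
b4 stroke at J1  (1-jn J1 has f-setter on 3)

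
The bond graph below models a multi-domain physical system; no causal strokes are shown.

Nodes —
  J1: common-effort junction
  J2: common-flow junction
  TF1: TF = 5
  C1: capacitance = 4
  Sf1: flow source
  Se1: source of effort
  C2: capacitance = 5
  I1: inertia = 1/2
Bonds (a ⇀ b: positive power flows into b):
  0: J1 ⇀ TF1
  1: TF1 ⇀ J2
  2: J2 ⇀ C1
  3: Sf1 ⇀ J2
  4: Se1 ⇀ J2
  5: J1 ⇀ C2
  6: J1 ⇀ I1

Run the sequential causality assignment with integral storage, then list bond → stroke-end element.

b0 stroke at TF1
b1 stroke at J2
b2 stroke at J2
b3 stroke at Sf1
b4 stroke at J2
b5 stroke at J1
b6 stroke at I1

bond 3 |Sf1  (Sf1 fixes flow; stroke at Sf1)
bond 4 |J2  (source Se1 imposes e)
bond 1 |J2  (common-f at J2 fixed by 3)
bond 2 |J2  (common-f at J2 fixed by 3)
bond 0 |TF1  (TF1 one-in-one-out from 1)
bond 5 |J1  (C2 outputs effort q/C2)
bond 6 |I1  (J1: bond 5 brought effort, rest push out)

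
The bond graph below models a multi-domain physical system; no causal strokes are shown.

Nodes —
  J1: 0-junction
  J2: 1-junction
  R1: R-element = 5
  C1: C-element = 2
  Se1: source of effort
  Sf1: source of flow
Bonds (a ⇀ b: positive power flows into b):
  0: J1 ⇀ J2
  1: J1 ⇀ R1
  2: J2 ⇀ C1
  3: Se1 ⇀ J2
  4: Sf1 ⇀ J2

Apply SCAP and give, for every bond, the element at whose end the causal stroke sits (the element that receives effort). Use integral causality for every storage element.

bond 3 |J2  (Se1: effort source, stroke at far end)
bond 4 |Sf1  (Sf1 (Sf) sets flow on bond)
bond 0 |J2  (common-f at J2 fixed by 4)
bond 2 |J2  (1-jn J2 has f-setter on 4)
bond 1 |J1  (only one effort-in slot at J1)

β0 stroke→J2
β1 stroke→J1
β2 stroke→J2
β3 stroke→J2
β4 stroke→Sf1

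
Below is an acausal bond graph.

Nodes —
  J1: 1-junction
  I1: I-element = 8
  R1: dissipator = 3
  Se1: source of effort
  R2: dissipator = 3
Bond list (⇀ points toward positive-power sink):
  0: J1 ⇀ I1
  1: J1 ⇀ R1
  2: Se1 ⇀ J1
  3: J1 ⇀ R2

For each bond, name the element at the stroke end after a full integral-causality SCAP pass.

bond 0 |I1
bond 1 |J1
bond 2 |J1
bond 3 |J1

β2 →J1  (Se1 (Se) sets effort on bond)
β0 →I1  (I1 integral (f out))
β1 →J1  (common-f at J1 fixed by 0)
β3 →J1  (1-jn J1 has f-setter on 0)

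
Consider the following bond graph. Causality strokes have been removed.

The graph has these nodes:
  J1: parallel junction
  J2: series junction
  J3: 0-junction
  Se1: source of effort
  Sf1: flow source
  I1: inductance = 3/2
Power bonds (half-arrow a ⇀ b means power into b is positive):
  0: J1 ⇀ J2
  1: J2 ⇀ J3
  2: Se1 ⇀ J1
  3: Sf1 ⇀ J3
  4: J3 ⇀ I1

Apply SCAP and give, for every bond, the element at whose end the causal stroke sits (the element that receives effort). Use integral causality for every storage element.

b2 stroke→J1  (Se1 (Se) sets effort on bond)
b3 stroke→Sf1  (Sf1 (Sf) sets flow on bond)
b0 stroke→J2  (common-e at J1 fixed by 2)
b1 stroke→J3  (only one flow-in slot at J2)
b4 stroke→I1  (0-jn J3 has e-setter on 1)

β0 stroke at J2
β1 stroke at J3
β2 stroke at J1
β3 stroke at Sf1
β4 stroke at I1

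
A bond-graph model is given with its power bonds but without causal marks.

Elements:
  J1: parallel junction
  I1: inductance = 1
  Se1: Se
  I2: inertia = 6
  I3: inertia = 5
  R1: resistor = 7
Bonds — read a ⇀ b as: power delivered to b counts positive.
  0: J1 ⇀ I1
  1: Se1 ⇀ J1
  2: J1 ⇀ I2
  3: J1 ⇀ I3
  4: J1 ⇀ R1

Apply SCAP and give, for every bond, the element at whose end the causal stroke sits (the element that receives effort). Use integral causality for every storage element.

b1 stroke at J1  (Se1 fixes effort; stroke away)
b0 stroke at I1  (0-jn J1 has e-setter on 1)
b2 stroke at I2  (common-e at J1 fixed by 1)
b3 stroke at I3  (J1 effort already set via bond 1)
b4 stroke at R1  (J1: bond 1 brought effort, rest push out)

b0 stroke at I1
b1 stroke at J1
b2 stroke at I2
b3 stroke at I3
b4 stroke at R1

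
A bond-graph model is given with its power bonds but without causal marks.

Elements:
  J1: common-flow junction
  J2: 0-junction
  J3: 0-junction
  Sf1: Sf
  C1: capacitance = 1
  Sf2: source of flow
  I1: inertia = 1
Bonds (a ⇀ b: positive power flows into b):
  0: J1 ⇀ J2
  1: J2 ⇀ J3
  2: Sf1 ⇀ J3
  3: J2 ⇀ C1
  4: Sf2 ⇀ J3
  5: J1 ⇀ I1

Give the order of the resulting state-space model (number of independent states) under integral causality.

2  (C1, I1 all integral)

b2 stroke→Sf1  (Sf1 (Sf) sets flow on bond)
b4 stroke→Sf2  (Sf2 (Sf) sets flow on bond)
b1 stroke→J3  (J3: last free bond brings effort in)
b3 stroke→J2  (C1: C, integral causality)
b0 stroke→J1  (J2 effort already set via bond 3)
b5 stroke→I1  (closing 1-jn rule on J1)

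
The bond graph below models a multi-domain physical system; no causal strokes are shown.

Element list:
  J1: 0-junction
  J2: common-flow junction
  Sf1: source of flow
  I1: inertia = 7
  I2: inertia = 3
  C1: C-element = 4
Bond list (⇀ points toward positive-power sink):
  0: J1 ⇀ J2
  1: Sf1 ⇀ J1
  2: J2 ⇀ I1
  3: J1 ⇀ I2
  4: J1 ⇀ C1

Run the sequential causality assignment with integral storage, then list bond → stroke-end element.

#1 |Sf1  (Sf1 fixes flow; stroke at Sf1)
#2 |I1  (I1 outputs flow p/I1)
#0 |J2  (common-f at J2 fixed by 2)
#3 |I2  (I2 integral (f out))
#4 |J1  (only one effort-in slot at J1)

β0 |J2
β1 |Sf1
β2 |I1
β3 |I2
β4 |J1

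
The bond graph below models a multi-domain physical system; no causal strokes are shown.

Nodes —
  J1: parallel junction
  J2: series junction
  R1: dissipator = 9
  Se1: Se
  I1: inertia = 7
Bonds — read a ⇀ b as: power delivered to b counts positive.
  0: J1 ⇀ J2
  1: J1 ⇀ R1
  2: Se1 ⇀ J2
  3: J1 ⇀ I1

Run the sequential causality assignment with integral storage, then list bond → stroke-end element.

b0 |J1
b1 |R1
b2 |J2
b3 |I1

β2 |J2  (Se1 (Se) sets effort on bond)
β0 |J1  (J2 needs exactly one f-in)
β1 |R1  (0-jn J1 has e-setter on 0)
β3 |I1  (common-e at J1 fixed by 0)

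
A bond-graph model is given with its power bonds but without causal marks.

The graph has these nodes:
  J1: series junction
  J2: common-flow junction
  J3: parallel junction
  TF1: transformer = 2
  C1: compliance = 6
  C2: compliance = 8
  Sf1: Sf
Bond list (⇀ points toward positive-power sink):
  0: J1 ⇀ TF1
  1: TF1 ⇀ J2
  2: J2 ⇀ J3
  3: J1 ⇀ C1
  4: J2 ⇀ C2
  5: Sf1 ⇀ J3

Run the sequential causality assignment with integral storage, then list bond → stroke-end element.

b5 stroke→Sf1  (source Sf1 imposes f)
b2 stroke→J3  (only one effort-in slot at J3)
b1 stroke→J2  (J2 flow already set via bond 2)
b4 stroke→J2  (1-jn J2 has f-setter on 2)
b0 stroke→TF1  (through TF1, causality passes straight; one stroke at TF1)
b3 stroke→J1  (common-f at J1 fixed by 0)

#0 stroke at TF1
#1 stroke at J2
#2 stroke at J3
#3 stroke at J1
#4 stroke at J2
#5 stroke at Sf1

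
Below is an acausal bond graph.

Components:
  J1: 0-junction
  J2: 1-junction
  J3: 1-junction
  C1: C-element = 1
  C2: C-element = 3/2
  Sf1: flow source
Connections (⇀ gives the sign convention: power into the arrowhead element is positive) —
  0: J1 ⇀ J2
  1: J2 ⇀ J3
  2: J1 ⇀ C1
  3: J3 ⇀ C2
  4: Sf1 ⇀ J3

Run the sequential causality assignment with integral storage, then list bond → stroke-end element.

bond 0 stroke→J2
bond 1 stroke→J3
bond 2 stroke→J1
bond 3 stroke→J3
bond 4 stroke→Sf1

β4 →Sf1  (source Sf1 imposes f)
β1 →J3  (common-f at J3 fixed by 4)
β3 →J3  (1-jn J3 has f-setter on 4)
β0 →J2  (J2: bond 1 brought flow, rest push out)
β2 →J1  (closing 0-jn rule on J1)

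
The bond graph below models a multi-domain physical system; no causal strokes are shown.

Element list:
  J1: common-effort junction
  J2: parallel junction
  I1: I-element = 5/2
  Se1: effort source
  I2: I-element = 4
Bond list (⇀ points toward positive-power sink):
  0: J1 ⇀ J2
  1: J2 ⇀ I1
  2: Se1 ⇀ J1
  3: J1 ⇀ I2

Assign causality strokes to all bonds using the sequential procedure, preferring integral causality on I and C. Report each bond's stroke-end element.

b0 →J2
b1 →I1
b2 →J1
b3 →I2

#2 →J1  (Se1: effort source, stroke at far end)
#0 →J2  (0-jn J1 has e-setter on 2)
#3 →I2  (J1 effort already set via bond 2)
#1 →I1  (J2 effort already set via bond 0)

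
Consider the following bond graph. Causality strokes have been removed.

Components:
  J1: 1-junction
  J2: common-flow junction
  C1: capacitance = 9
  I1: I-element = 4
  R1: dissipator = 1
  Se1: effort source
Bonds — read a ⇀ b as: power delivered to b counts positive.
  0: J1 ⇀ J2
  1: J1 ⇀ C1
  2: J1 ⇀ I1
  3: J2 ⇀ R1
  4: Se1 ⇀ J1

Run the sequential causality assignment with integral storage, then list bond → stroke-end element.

b0 stroke→J1
b1 stroke→J1
b2 stroke→I1
b3 stroke→J2
b4 stroke→J1

β4 |J1  (source Se1 imposes e)
β1 |J1  (C1 integral (e out))
β2 |I1  (prefer integral on I1)
β0 |J1  (J1: bond 2 brought flow, rest push out)
β3 |J2  (J2 flow already set via bond 0)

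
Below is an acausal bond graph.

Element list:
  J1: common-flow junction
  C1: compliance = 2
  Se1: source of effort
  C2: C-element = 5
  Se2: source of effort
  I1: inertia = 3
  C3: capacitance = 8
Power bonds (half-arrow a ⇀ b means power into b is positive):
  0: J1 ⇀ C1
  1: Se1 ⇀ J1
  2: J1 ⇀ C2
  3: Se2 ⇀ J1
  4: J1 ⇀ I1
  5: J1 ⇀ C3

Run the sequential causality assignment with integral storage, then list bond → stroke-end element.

β0 →J1
β1 →J1
β2 →J1
β3 →J1
β4 →I1
β5 →J1

bond 1 stroke at J1  (Se1 fixes effort; stroke away)
bond 3 stroke at J1  (Se2: effort source, stroke at far end)
bond 0 stroke at J1  (C1 integral (e out))
bond 2 stroke at J1  (C2 outputs effort q/C2)
bond 4 stroke at I1  (I1 outputs flow p/I1)
bond 5 stroke at J1  (J1 flow already set via bond 4)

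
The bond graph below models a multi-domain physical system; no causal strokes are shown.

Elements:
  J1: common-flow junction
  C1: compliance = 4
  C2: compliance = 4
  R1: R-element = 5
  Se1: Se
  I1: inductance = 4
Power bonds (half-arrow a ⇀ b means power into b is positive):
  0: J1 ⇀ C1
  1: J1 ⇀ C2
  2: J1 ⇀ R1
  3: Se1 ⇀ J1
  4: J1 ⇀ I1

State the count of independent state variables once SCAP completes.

b3 |J1  (Se1 fixes effort; stroke away)
b0 |J1  (C1 integral (e out))
b1 |J1  (C2: C, integral causality)
b4 |I1  (I1: I, integral causality)
b2 |J1  (J1 flow already set via bond 4)

3  (C1, C2, I1 all integral)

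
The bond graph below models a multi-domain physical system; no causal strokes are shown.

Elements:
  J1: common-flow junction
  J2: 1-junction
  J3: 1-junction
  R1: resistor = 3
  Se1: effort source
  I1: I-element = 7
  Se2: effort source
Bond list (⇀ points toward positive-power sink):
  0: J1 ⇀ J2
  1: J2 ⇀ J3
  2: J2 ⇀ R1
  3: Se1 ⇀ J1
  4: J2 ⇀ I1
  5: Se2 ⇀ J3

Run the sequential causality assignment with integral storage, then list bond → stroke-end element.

bond 3 stroke at J1  (Se1 (Se) sets effort on bond)
bond 5 stroke at J3  (source Se2 imposes e)
bond 0 stroke at J2  (J1: last free bond brings flow in)
bond 1 stroke at J2  (J3 needs exactly one f-in)
bond 4 stroke at I1  (I1 outputs flow p/I1)
bond 2 stroke at J2  (1-jn J2 has f-setter on 4)

β0 stroke→J2
β1 stroke→J2
β2 stroke→J2
β3 stroke→J1
β4 stroke→I1
β5 stroke→J3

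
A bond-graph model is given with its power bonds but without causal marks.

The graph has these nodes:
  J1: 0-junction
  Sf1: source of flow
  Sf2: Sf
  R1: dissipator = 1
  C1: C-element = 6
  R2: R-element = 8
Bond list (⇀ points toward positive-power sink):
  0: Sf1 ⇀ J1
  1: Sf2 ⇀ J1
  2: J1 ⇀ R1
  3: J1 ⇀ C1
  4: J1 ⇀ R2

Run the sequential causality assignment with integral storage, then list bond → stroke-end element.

#0 stroke→Sf1  (Sf1 (Sf) sets flow on bond)
#1 stroke→Sf2  (source Sf2 imposes f)
#3 stroke→J1  (C1 outputs effort q/C1)
#2 stroke→R1  (J1 effort already set via bond 3)
#4 stroke→R2  (0-jn J1 has e-setter on 3)

bond 0 stroke at Sf1
bond 1 stroke at Sf2
bond 2 stroke at R1
bond 3 stroke at J1
bond 4 stroke at R2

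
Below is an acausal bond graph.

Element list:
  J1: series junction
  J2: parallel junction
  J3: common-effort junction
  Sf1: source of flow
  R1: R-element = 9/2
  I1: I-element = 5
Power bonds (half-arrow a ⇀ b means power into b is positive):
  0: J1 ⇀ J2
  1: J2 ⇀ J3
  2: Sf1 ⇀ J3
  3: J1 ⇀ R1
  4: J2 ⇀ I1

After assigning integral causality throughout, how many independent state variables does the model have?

β2 stroke at Sf1  (Sf1: flow source, stroke at near end)
β1 stroke at J3  (only one effort-in slot at J3)
β4 stroke at I1  (I1: I, integral causality)
β0 stroke at J2  (J2: last free bond brings effort in)
β3 stroke at J1  (J1: bond 0 brought flow, rest push out)

1  (I1 all integral)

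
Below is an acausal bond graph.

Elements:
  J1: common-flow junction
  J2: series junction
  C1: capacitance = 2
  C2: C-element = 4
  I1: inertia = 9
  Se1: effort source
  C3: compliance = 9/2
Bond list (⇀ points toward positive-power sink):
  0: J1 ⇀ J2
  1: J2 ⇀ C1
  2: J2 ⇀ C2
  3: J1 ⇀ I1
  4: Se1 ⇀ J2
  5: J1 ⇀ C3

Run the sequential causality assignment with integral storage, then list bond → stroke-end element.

bond 0 →J1
bond 1 →J2
bond 2 →J2
bond 3 →I1
bond 4 →J2
bond 5 →J1

#4 stroke→J2  (Se1 (Se) sets effort on bond)
#1 stroke→J2  (C1 outputs effort q/C1)
#2 stroke→J2  (C2 integral (e out))
#0 stroke→J1  (closing 1-jn rule on J2)
#3 stroke→I1  (I1 integral (f out))
#5 stroke→J1  (J1: bond 3 brought flow, rest push out)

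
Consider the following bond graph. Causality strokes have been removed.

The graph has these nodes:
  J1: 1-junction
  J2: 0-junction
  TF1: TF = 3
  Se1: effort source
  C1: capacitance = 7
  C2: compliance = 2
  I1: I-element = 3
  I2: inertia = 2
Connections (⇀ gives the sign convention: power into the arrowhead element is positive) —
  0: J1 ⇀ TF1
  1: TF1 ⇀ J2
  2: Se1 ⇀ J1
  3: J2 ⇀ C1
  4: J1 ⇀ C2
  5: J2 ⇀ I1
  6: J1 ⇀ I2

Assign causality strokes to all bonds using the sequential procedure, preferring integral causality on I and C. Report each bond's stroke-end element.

#0 →J1
#1 →TF1
#2 →J1
#3 →J2
#4 →J1
#5 →I1
#6 →I2

b2 stroke at J1  (Se1: effort source, stroke at far end)
b3 stroke at J2  (C1 outputs effort q/C1)
b1 stroke at TF1  (0-jn J2 has e-setter on 3)
b5 stroke at I1  (J2 effort already set via bond 3)
b0 stroke at J1  (through TF1, causality passes straight; one stroke at TF1)
b4 stroke at J1  (C2 outputs effort q/C2)
b6 stroke at I2  (closing 1-jn rule on J1)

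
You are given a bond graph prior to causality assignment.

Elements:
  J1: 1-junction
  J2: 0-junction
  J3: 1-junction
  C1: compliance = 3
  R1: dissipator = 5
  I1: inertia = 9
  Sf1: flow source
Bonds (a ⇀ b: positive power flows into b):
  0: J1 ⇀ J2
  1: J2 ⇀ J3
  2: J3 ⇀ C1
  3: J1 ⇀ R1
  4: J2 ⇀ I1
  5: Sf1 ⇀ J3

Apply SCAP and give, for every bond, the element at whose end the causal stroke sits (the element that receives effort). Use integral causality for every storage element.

β5 stroke→Sf1  (Sf1 fixes flow; stroke at Sf1)
β1 stroke→J3  (common-f at J3 fixed by 5)
β2 stroke→J3  (common-f at J3 fixed by 5)
β4 stroke→I1  (I1 outputs flow p/I1)
β0 stroke→J2  (J2 needs exactly one e-in)
β3 stroke→J1  (1-jn J1 has f-setter on 0)

bond 0 |J2
bond 1 |J3
bond 2 |J3
bond 3 |J1
bond 4 |I1
bond 5 |Sf1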